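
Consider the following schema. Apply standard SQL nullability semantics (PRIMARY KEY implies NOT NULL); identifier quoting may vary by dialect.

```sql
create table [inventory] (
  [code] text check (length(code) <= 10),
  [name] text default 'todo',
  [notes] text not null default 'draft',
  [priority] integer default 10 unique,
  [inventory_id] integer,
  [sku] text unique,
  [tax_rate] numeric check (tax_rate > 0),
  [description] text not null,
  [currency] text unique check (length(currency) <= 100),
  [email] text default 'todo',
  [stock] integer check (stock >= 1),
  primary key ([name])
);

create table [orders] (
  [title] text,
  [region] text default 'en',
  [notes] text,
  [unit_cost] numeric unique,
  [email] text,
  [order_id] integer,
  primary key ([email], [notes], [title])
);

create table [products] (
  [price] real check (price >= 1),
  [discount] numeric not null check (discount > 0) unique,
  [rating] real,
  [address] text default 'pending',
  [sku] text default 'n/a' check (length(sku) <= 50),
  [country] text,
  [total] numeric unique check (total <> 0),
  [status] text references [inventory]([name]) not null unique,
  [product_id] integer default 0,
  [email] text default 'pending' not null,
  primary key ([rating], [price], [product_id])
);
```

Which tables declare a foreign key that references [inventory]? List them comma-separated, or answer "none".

- products.status references inventory(name).

products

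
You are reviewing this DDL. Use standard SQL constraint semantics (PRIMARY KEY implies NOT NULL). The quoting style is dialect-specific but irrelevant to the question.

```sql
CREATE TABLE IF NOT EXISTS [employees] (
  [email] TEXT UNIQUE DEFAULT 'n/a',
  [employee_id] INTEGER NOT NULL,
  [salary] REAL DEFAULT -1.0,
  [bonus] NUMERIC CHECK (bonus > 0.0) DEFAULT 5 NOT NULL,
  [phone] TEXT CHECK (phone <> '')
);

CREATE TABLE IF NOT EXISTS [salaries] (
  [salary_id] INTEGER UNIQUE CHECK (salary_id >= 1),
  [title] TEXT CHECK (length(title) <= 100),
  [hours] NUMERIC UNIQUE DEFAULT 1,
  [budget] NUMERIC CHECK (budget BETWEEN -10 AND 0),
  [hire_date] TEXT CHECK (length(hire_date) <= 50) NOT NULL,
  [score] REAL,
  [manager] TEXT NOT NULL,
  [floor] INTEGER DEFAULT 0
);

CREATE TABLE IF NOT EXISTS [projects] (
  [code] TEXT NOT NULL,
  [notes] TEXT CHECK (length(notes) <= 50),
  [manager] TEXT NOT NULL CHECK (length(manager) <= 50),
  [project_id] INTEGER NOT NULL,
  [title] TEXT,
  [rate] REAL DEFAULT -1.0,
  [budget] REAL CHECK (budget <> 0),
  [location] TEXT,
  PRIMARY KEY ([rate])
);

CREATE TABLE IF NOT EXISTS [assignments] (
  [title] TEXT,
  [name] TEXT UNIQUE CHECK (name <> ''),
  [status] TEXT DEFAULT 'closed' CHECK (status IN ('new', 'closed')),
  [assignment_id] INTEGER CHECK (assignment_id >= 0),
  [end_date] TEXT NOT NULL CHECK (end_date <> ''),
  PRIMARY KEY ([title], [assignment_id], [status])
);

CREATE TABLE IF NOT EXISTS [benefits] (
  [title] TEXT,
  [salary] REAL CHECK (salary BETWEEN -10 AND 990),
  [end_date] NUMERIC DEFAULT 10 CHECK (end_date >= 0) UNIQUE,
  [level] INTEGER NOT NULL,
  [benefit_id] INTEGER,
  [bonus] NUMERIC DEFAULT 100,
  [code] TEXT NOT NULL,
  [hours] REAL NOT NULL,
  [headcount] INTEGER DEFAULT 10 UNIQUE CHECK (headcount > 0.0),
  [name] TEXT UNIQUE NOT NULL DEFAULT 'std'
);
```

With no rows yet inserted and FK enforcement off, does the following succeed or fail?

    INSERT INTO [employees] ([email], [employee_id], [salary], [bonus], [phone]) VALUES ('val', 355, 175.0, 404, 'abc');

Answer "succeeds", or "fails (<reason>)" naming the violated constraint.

NOT NULL columns: bonus is supplied; employee_id is supplied.
CHECK constraints: 404 satisfies (bonus > 0.0); 'abc' satisfies (phone <> '').
No constraint is violated.

succeeds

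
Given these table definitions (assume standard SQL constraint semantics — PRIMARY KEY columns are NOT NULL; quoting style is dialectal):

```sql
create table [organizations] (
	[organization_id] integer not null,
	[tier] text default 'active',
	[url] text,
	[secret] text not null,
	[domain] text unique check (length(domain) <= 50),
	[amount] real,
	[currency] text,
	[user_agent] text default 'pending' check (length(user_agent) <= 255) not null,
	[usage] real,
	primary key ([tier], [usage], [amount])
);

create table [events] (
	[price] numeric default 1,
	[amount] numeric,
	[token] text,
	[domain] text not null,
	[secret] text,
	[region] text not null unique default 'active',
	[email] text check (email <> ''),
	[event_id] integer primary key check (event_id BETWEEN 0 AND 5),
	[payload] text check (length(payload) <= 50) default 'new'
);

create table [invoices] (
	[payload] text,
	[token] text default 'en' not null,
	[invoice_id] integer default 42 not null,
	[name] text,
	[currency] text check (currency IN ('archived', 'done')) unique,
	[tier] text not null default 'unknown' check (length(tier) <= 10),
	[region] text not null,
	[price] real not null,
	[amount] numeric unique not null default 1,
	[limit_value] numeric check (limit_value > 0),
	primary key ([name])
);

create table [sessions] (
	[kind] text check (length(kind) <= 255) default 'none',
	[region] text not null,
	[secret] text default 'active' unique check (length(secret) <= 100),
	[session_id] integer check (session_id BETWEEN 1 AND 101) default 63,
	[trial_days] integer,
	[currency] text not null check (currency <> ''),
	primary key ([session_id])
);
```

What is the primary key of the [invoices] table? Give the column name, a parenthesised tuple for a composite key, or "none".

name is declared PRIMARY KEY as a table-level PRIMARY KEY clause.

name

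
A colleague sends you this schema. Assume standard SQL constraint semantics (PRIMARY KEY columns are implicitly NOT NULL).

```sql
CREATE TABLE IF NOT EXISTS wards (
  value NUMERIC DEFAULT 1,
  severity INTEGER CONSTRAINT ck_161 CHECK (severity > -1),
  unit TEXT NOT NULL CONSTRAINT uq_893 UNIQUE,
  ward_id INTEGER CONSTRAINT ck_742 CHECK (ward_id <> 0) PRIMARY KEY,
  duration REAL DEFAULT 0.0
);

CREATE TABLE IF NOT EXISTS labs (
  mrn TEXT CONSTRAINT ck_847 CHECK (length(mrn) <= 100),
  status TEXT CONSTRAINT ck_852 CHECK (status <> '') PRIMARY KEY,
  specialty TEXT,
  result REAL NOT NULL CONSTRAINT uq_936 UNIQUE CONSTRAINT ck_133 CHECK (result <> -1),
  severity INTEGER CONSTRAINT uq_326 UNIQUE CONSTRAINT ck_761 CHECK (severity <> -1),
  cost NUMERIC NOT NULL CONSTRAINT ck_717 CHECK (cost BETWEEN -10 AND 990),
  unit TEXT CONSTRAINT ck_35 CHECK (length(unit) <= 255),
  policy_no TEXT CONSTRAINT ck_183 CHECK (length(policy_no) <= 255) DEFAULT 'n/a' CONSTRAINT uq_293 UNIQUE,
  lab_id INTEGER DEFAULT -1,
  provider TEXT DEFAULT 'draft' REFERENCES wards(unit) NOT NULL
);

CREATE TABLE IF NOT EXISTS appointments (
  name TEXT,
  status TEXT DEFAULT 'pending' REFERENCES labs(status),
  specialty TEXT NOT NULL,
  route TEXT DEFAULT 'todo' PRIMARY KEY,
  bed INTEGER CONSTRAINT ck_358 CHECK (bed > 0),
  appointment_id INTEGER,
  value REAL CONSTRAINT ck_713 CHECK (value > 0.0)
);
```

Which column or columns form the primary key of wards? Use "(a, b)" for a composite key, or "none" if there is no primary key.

ward_id

ward_id is declared PRIMARY KEY inline on the column.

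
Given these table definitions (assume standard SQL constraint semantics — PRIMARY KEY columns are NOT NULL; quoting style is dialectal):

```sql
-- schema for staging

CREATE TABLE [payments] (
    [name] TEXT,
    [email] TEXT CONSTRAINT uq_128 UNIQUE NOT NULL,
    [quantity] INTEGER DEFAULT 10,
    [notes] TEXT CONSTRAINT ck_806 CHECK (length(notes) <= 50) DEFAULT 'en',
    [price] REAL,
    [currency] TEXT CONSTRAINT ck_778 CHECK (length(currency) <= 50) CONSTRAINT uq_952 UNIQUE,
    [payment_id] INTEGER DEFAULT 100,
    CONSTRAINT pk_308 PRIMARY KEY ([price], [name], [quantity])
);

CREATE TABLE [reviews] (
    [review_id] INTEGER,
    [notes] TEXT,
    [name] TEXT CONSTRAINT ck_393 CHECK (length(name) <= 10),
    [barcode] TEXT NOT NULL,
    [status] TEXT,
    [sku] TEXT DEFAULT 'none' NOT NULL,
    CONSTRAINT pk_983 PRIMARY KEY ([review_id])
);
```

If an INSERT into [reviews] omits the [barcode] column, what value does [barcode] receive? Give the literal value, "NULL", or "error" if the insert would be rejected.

barcode has no DEFAULT clause.
Omitting it would insert NULL, but it is declared NOT NULL, so the INSERT fails.

error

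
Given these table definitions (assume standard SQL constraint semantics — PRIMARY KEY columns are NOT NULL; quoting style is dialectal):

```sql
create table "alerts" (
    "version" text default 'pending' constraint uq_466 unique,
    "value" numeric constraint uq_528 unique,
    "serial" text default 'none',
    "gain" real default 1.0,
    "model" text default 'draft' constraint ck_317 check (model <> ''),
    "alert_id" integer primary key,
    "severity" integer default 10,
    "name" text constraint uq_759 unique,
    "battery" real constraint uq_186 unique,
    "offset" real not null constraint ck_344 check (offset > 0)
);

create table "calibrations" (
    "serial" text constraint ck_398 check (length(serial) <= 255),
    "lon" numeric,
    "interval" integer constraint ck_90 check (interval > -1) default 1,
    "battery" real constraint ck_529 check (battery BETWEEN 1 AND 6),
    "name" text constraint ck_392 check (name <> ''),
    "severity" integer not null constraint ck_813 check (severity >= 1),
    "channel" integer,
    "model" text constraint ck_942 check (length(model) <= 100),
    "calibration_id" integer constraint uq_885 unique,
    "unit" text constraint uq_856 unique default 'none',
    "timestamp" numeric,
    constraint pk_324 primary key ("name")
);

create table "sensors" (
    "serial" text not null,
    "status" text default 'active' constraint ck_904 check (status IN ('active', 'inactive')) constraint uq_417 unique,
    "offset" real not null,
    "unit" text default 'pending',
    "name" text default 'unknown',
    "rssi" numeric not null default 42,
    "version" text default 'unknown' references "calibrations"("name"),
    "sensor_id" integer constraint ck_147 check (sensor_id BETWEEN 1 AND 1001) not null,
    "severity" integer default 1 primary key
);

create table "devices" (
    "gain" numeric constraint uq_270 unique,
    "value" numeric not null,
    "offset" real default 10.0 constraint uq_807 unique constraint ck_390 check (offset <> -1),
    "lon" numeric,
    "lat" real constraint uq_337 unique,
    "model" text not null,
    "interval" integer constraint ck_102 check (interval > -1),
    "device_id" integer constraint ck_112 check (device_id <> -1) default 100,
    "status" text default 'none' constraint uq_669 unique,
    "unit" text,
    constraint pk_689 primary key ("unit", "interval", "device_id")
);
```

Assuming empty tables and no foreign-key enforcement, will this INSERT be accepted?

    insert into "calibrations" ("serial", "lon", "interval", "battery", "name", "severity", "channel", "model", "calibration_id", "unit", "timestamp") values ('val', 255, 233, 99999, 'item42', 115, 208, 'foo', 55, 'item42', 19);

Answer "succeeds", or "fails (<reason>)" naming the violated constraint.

fails (CHECK on battery)

The value 99999 for battery violates CHECK (battery BETWEEN 1 AND 6).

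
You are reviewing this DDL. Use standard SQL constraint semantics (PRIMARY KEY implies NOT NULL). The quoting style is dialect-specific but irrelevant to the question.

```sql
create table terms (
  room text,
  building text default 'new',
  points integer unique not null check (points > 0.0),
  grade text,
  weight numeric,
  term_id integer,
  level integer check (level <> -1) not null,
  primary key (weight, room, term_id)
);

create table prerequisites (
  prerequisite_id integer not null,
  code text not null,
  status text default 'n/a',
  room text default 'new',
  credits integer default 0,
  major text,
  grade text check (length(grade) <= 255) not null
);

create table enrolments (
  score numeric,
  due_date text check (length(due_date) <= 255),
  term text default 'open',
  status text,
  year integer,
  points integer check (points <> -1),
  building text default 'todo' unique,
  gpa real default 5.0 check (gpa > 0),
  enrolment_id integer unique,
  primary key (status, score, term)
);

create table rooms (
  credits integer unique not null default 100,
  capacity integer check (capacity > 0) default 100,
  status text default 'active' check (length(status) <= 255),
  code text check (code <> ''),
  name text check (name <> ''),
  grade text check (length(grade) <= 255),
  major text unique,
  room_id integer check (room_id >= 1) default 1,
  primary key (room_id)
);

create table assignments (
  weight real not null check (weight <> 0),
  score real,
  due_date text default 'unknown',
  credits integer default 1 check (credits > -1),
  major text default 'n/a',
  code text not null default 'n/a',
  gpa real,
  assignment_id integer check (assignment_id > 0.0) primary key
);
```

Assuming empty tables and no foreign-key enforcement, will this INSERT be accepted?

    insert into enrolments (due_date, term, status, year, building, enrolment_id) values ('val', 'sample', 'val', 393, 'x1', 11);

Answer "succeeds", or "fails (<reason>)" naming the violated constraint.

score is omitted from the column list and has no DEFAULT, so it would receive NULL.
But score is part of the PRIMARY KEY (implied NOT NULL).

fails (NOT NULL on score)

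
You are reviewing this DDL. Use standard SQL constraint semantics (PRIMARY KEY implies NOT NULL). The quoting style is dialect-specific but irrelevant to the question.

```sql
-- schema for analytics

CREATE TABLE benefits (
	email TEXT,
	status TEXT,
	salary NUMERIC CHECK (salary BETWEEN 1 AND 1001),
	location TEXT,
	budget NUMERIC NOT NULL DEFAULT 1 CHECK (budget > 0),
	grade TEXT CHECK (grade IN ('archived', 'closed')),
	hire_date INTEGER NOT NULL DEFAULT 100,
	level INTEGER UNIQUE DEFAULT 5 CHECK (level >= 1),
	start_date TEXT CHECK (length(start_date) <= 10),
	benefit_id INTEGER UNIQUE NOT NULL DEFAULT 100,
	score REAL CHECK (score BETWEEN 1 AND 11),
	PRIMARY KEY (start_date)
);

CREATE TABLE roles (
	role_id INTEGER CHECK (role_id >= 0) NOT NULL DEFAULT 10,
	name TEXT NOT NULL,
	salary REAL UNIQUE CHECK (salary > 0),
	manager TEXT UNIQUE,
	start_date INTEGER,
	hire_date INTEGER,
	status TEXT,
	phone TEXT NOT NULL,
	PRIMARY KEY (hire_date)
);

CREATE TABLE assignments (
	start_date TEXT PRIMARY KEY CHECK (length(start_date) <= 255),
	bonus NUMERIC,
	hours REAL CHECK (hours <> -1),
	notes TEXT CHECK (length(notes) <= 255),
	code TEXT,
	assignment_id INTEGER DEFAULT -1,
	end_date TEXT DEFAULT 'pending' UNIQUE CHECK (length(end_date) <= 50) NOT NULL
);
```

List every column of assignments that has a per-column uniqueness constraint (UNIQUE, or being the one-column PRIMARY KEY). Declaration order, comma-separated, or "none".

start_date, end_date

- start_date: single-column PRIMARY KEY → unique.
- bonus: no UNIQUE or single-column PK constraint.
- hours: no UNIQUE or single-column PK constraint.
- notes: no UNIQUE or single-column PK constraint.
- code: no UNIQUE or single-column PK constraint.
- assignment_id: no UNIQUE or single-column PK constraint.
- end_date: declared UNIQUE → unique.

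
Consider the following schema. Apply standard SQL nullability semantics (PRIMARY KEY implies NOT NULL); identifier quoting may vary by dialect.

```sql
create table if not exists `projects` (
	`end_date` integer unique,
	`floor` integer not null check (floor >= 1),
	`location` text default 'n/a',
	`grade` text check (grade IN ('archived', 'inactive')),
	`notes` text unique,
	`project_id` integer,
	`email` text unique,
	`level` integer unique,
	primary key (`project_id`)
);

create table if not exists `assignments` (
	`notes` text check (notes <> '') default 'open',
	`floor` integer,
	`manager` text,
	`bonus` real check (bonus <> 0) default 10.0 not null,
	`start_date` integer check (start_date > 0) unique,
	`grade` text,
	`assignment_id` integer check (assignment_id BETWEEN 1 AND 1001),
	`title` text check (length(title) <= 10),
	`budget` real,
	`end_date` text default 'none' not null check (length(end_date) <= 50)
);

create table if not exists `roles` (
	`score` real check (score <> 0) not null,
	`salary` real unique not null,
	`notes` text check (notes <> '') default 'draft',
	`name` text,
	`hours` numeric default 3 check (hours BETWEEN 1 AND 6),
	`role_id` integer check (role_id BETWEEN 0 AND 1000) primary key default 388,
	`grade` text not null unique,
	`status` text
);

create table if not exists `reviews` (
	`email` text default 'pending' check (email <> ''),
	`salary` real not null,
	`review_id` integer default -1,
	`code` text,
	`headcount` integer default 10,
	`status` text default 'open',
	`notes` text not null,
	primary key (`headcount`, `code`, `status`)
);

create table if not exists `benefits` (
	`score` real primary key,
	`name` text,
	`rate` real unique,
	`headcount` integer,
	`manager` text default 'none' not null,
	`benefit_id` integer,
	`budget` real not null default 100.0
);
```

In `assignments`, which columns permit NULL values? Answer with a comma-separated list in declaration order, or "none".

notes, floor, manager, start_date, grade, assignment_id, title, budget

- notes: CHECK does not forbid NULL (a CHECK constraint passes when its expression is NULL) → nullable.
- floor: no NOT NULL constraint applies → nullable.
- manager: no NOT NULL constraint applies → nullable.
- bonus: declared NOT NULL → not nullable.
- start_date: CHECK does not forbid NULL (a CHECK constraint passes when its expression is NULL) → nullable.
- grade: no NOT NULL constraint applies → nullable.
- assignment_id: CHECK does not forbid NULL (a CHECK constraint passes when its expression is NULL) → nullable.
- title: CHECK does not forbid NULL (a CHECK constraint passes when its expression is NULL) → nullable.
- budget: no NOT NULL constraint applies → nullable.
- end_date: declared NOT NULL → not nullable.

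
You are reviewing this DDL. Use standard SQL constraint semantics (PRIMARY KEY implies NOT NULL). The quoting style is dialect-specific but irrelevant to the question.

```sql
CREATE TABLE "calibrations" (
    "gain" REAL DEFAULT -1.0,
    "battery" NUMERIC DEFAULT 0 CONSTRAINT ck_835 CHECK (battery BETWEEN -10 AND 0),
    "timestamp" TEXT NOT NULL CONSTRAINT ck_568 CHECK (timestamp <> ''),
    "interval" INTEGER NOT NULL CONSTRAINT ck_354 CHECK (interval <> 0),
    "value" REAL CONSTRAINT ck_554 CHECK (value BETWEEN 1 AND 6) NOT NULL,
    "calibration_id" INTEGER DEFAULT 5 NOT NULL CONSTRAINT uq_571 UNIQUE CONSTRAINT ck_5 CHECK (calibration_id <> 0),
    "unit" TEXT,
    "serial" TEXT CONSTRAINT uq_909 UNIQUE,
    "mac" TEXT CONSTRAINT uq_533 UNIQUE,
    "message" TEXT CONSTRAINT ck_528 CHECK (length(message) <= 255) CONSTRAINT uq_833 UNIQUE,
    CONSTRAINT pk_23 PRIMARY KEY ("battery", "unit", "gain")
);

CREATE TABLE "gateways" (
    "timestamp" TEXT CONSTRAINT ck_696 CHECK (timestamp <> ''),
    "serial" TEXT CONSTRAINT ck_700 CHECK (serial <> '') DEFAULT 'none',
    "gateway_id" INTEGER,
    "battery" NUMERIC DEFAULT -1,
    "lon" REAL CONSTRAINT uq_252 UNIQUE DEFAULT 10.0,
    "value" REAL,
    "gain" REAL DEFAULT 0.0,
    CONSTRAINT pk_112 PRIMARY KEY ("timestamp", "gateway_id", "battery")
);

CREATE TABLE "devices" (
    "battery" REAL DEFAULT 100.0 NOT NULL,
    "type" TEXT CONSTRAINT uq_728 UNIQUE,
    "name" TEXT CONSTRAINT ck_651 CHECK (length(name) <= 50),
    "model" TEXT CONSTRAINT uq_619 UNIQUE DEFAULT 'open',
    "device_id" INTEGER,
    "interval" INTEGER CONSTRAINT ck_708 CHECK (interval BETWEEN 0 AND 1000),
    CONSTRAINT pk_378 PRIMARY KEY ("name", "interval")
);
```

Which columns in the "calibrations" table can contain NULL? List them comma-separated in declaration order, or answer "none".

- gain: part of the PRIMARY KEY, which implies NOT NULL → not nullable.
- battery: part of the PRIMARY KEY, which implies NOT NULL → not nullable.
- timestamp: declared NOT NULL → not nullable.
- interval: declared NOT NULL → not nullable.
- value: declared NOT NULL → not nullable.
- calibration_id: declared NOT NULL → not nullable.
- unit: part of the PRIMARY KEY, which implies NOT NULL → not nullable.
- serial: UNIQUE does not imply NOT NULL → nullable.
- mac: UNIQUE does not imply NOT NULL → nullable.
- message: CHECK does not forbid NULL (a CHECK constraint passes when its expression is NULL) → nullable.

serial, mac, message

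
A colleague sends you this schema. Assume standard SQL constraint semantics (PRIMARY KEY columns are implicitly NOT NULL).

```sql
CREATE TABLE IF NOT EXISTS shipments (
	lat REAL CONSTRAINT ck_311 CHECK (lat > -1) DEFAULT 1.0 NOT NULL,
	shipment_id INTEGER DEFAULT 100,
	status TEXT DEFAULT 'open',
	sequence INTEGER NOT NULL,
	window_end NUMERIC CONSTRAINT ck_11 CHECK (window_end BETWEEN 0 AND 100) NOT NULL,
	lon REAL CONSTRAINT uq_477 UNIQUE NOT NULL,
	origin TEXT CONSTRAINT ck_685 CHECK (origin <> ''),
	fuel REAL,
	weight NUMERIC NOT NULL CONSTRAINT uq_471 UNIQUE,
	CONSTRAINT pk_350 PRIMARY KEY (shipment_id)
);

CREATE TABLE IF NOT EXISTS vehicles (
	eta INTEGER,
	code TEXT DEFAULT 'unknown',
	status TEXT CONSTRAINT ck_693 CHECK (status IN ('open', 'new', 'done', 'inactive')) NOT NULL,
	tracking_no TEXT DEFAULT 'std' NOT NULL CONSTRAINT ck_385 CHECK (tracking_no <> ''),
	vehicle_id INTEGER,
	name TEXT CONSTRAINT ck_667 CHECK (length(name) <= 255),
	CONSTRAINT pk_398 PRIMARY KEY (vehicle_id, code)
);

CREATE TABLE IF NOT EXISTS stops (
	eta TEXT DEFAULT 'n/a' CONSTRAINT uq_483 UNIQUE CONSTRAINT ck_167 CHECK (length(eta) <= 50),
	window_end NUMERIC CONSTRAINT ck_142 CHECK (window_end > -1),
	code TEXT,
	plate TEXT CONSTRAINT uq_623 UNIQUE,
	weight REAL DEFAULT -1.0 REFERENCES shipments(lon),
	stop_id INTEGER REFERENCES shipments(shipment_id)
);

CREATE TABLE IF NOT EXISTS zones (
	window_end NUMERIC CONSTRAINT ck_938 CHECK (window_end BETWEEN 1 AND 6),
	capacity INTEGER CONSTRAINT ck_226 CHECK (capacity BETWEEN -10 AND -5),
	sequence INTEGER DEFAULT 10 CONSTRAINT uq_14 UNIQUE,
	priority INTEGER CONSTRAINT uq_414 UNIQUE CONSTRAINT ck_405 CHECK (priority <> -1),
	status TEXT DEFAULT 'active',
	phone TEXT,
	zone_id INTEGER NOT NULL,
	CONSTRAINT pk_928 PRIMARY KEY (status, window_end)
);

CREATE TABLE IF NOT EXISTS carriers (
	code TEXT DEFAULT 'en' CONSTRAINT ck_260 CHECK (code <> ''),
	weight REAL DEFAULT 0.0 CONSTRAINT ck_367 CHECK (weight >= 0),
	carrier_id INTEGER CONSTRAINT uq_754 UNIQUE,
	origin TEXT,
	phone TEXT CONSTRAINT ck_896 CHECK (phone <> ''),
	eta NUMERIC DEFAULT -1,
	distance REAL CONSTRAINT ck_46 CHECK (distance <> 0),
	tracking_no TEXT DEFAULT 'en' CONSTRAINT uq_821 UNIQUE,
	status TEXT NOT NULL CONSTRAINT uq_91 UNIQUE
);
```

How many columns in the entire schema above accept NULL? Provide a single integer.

shipments: 3 nullable (status, origin, fuel — PK (shipment_id) and explicit NOT NULL columns excluded).
vehicles: 2 nullable (eta, name — PK (vehicle_id, code) and explicit NOT NULL columns excluded).
stops: 6 nullable (eta, window_end, code, plate, weight, stop_id — PK none and explicit NOT NULL columns excluded).
zones: 4 nullable (capacity, sequence, priority, phone — PK (status, window_end) and explicit NOT NULL columns excluded).
carriers: 8 nullable (code, weight, carrier_id, origin, phone, eta, distance, tracking_no — PK none and explicit NOT NULL columns excluded).
Total: 3 + 2 + 6 + 4 + 8 = 23.

23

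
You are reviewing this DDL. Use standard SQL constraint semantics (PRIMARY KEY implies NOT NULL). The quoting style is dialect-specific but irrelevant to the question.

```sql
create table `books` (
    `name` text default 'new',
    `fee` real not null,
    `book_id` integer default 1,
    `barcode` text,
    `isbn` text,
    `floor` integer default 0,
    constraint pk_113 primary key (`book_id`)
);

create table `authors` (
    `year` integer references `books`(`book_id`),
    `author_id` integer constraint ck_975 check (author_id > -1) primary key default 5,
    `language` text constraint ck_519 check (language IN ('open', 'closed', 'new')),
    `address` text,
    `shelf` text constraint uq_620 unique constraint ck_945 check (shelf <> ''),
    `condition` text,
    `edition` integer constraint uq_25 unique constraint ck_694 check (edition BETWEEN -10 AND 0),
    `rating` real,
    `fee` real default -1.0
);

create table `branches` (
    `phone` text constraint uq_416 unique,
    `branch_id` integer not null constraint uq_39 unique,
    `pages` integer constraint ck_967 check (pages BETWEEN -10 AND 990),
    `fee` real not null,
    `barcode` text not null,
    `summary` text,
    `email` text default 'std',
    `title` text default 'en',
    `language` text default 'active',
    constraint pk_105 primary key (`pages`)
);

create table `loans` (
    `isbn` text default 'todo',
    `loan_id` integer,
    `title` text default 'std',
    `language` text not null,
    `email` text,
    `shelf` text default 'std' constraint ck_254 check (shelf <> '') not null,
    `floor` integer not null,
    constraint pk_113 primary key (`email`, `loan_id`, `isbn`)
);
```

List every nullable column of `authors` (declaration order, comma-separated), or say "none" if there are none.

- year: a foreign key column may be NULL unless separately constrained → nullable.
- author_id: part of the PRIMARY KEY, which implies NOT NULL → not nullable.
- language: CHECK does not forbid NULL (a CHECK constraint passes when its expression is NULL) → nullable.
- address: no NOT NULL constraint applies → nullable.
- shelf: CHECK does not forbid NULL (a CHECK constraint passes when its expression is NULL) → nullable.
- condition: no NOT NULL constraint applies → nullable.
- edition: CHECK does not forbid NULL (a CHECK constraint passes when its expression is NULL) → nullable.
- rating: no NOT NULL constraint applies → nullable.
- fee: DEFAULT only fills an omitted column; an explicit NULL is still allowed → nullable.

year, language, address, shelf, condition, edition, rating, fee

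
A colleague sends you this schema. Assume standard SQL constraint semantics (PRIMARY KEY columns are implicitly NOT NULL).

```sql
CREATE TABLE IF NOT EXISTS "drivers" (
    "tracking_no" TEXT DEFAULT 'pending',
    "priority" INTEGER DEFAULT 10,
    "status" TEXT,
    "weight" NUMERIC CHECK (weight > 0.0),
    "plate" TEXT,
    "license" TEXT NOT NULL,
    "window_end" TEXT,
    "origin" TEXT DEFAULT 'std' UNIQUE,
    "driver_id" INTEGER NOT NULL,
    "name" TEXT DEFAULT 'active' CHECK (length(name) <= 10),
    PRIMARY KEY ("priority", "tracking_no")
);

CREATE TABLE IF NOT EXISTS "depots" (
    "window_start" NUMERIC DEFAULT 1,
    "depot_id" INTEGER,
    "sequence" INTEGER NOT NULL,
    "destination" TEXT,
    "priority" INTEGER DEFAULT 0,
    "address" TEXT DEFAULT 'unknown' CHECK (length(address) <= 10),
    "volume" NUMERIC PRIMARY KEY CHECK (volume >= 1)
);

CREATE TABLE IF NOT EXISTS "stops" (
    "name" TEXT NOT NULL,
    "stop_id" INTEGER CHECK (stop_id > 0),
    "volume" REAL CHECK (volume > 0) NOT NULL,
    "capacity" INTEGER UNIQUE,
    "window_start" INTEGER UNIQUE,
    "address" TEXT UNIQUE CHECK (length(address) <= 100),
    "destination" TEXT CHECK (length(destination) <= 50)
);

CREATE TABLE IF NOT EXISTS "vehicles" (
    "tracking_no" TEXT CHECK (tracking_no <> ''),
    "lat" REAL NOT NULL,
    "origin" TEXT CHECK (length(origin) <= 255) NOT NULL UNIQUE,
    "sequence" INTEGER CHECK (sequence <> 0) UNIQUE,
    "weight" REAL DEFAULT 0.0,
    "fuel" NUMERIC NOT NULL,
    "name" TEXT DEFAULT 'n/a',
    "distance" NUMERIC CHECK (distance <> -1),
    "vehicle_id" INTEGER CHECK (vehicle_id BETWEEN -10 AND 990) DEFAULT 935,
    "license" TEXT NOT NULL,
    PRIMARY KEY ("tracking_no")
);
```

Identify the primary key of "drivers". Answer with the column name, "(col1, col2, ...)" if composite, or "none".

A table-level PRIMARY KEY clause names 2 columns: priority, tracking_no.
This is a composite key — the combination is unique, not each column individually.

(priority, tracking_no)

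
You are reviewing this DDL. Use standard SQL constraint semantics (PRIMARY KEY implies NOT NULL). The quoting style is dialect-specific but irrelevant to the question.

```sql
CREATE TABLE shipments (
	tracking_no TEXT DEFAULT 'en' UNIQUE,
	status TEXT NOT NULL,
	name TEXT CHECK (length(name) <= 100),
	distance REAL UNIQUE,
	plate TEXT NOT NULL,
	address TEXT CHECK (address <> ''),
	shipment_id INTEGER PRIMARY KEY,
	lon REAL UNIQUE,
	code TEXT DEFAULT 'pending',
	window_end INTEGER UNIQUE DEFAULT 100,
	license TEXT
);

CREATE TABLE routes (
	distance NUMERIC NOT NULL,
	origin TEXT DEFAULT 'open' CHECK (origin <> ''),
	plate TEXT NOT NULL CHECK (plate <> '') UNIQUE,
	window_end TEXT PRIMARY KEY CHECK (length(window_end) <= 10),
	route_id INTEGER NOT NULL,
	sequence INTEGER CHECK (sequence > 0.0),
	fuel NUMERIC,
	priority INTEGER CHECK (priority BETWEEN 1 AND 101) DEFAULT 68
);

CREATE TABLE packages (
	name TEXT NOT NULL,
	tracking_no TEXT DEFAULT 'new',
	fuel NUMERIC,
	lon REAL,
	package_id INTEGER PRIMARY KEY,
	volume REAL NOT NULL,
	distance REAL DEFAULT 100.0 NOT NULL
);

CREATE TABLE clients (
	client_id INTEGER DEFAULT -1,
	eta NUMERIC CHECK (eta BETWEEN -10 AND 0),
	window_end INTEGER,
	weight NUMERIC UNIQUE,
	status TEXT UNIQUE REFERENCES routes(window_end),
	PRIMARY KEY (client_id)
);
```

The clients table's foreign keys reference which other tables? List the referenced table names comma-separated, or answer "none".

- status REFERENCES routes(window_end).

routes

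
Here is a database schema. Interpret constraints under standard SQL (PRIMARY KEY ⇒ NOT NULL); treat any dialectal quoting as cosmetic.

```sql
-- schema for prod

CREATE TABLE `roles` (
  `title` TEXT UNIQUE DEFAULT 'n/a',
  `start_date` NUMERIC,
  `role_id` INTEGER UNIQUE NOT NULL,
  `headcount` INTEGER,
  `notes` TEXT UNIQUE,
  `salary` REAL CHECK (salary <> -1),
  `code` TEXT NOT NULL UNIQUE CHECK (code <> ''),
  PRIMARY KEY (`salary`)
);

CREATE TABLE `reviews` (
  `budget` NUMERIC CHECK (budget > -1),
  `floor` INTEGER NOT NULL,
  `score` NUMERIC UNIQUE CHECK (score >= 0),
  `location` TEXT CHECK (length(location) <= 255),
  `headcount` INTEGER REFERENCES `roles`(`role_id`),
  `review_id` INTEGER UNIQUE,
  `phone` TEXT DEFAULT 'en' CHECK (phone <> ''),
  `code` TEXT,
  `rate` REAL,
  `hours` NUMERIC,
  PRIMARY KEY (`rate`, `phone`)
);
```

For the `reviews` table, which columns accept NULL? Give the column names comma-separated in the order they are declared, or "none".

budget, score, location, headcount, review_id, code, hours

- budget: CHECK does not forbid NULL (a CHECK constraint passes when its expression is NULL) → nullable.
- floor: declared NOT NULL → not nullable.
- score: CHECK does not forbid NULL (a CHECK constraint passes when its expression is NULL) → nullable.
- location: CHECK does not forbid NULL (a CHECK constraint passes when its expression is NULL) → nullable.
- headcount: a foreign key column may be NULL unless separately constrained → nullable.
- review_id: UNIQUE does not imply NOT NULL → nullable.
- phone: part of the PRIMARY KEY, which implies NOT NULL → not nullable.
- code: no NOT NULL constraint applies → nullable.
- rate: part of the PRIMARY KEY, which implies NOT NULL → not nullable.
- hours: no NOT NULL constraint applies → nullable.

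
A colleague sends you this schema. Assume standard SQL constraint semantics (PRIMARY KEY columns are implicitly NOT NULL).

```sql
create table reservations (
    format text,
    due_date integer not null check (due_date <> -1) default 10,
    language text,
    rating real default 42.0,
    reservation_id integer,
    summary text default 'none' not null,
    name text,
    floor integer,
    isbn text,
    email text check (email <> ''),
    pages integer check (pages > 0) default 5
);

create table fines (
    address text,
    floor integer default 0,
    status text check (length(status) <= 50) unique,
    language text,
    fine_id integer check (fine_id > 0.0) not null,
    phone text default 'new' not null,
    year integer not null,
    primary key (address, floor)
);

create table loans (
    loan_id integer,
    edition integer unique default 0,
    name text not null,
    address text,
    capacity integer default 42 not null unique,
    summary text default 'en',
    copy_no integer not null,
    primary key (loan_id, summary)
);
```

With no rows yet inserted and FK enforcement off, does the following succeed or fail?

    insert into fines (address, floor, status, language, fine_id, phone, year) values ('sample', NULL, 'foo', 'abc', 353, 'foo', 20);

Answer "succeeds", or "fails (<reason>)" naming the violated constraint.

floor is explicitly set to NULL, but floor is part of the PRIMARY KEY (implied NOT NULL).

fails (NOT NULL on floor)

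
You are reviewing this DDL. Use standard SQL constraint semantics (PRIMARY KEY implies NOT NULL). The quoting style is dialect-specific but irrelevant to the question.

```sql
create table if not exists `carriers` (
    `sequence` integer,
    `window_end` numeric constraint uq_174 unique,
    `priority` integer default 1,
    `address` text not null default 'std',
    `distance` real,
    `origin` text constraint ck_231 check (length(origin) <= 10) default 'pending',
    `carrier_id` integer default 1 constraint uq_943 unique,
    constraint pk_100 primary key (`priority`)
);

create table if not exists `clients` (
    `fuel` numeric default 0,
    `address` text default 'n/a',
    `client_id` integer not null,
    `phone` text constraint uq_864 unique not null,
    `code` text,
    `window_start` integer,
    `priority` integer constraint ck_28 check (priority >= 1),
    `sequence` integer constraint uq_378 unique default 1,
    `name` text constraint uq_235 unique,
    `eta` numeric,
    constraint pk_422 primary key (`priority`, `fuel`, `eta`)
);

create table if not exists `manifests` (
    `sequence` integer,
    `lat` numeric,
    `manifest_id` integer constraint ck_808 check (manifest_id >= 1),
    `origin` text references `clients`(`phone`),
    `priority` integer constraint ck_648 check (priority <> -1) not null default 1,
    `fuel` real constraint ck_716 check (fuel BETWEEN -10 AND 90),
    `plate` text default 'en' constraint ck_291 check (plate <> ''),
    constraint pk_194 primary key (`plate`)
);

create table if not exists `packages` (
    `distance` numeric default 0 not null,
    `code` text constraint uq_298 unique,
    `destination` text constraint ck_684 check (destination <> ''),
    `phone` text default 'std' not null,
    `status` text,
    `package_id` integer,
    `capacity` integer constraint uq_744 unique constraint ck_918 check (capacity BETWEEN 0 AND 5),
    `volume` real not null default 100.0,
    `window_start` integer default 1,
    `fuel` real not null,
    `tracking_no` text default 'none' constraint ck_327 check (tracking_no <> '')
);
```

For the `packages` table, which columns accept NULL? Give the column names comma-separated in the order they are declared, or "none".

- distance: declared NOT NULL → not nullable.
- code: UNIQUE does not imply NOT NULL → nullable.
- destination: CHECK does not forbid NULL (a CHECK constraint passes when its expression is NULL) → nullable.
- phone: declared NOT NULL → not nullable.
- status: no NOT NULL constraint applies → nullable.
- package_id: no NOT NULL constraint applies → nullable.
- capacity: CHECK does not forbid NULL (a CHECK constraint passes when its expression is NULL) → nullable.
- volume: declared NOT NULL → not nullable.
- window_start: DEFAULT only fills an omitted column; an explicit NULL is still allowed → nullable.
- fuel: declared NOT NULL → not nullable.
- tracking_no: CHECK does not forbid NULL (a CHECK constraint passes when its expression is NULL) → nullable.

code, destination, status, package_id, capacity, window_start, tracking_no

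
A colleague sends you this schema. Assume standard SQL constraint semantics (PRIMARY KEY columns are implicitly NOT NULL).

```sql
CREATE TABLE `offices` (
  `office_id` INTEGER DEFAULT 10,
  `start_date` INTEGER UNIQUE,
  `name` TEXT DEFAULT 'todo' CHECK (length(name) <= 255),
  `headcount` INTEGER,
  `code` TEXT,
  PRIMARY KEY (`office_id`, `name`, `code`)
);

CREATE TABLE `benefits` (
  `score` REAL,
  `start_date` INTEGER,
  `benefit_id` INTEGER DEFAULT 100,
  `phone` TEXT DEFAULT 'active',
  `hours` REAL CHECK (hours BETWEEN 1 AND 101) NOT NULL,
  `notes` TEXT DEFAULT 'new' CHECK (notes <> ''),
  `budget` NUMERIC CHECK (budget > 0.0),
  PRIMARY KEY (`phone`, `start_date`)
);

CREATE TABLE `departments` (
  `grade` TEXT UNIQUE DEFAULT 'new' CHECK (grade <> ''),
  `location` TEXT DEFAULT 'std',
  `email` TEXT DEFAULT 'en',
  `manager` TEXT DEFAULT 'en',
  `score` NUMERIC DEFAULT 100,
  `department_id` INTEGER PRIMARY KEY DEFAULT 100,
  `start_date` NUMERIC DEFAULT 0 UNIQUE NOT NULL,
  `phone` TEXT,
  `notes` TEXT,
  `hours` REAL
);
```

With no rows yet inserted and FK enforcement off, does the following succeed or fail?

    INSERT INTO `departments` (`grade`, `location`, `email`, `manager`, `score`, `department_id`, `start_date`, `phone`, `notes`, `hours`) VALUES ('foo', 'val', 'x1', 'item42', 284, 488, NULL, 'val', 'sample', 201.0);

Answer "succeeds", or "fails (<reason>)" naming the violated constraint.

fails (NOT NULL on start_date)

start_date is explicitly set to NULL, but start_date is declared NOT NULL.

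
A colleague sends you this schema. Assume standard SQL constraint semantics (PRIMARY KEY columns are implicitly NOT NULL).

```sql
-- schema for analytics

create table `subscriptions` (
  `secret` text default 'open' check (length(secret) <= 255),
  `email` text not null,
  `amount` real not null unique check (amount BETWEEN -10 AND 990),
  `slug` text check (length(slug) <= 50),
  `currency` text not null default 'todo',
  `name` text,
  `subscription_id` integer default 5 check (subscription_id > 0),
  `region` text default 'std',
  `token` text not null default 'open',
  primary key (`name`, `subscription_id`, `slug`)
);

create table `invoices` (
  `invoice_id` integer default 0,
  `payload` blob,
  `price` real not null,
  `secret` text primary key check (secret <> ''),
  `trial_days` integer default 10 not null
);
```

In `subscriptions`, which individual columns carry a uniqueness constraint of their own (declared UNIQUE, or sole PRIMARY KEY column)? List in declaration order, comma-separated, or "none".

amount

- secret: no UNIQUE or single-column PK constraint.
- email: no UNIQUE or single-column PK constraint.
- amount: declared UNIQUE → unique.
- slug: part of a composite PRIMARY KEY — only the tuple is unique, not this column on its own.
- currency: no UNIQUE or single-column PK constraint.
- name: part of a composite PRIMARY KEY — only the tuple is unique, not this column on its own.
- subscription_id: part of a composite PRIMARY KEY — only the tuple is unique, not this column on its own.
- region: no UNIQUE or single-column PK constraint.
- token: no UNIQUE or single-column PK constraint.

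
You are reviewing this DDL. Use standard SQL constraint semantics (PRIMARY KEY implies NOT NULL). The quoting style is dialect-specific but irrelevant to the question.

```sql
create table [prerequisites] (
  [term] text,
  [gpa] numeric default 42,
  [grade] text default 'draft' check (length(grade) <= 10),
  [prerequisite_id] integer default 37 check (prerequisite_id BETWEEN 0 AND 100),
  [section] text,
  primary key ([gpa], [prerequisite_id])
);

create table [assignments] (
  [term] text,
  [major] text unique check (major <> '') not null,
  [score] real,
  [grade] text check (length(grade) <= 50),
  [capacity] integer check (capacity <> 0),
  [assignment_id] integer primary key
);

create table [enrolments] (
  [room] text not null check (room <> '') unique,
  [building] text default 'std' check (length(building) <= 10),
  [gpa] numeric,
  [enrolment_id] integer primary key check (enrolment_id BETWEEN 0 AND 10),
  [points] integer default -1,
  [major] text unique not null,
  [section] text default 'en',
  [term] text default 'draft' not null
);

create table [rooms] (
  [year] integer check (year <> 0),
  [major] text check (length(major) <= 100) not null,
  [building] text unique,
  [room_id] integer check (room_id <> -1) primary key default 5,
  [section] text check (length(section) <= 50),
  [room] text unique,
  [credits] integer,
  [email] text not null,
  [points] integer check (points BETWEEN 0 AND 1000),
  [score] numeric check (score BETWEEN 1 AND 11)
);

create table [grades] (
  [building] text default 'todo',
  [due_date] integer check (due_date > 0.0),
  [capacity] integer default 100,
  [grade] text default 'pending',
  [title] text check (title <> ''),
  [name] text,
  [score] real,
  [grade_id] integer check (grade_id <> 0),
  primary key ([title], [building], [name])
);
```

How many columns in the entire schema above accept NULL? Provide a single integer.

23

prerequisites: 3 nullable (term, grade, section — PK (gpa, prerequisite_id) and explicit NOT NULL columns excluded).
assignments: 4 nullable (term, score, grade, capacity — PK (assignment_id) and explicit NOT NULL columns excluded).
enrolments: 4 nullable (building, gpa, points, section — PK (enrolment_id) and explicit NOT NULL columns excluded).
rooms: 7 nullable (year, building, section, room, credits, points, score — PK (room_id) and explicit NOT NULL columns excluded).
grades: 5 nullable (due_date, capacity, grade, score, grade_id — PK (title, building, name) and explicit NOT NULL columns excluded).
Total: 3 + 4 + 4 + 7 + 5 = 23.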